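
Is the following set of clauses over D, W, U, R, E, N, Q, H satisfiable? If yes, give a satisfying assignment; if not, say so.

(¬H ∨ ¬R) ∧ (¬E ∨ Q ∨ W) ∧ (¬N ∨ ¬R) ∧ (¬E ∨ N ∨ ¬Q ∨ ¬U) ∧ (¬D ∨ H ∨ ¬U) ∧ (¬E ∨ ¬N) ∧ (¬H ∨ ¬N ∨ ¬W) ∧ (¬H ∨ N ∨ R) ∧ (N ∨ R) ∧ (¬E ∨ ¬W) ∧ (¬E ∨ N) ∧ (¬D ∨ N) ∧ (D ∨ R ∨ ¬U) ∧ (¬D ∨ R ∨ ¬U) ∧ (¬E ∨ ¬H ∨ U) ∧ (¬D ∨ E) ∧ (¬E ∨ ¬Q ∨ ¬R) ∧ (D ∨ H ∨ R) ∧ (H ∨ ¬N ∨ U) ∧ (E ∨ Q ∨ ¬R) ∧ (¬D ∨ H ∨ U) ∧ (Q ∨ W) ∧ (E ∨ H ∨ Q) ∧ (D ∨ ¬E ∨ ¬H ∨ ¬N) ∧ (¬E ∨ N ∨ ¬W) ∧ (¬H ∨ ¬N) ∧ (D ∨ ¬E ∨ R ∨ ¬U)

D: False; W: True; U: False; R: True; E: False; N: False; Q: True; H: False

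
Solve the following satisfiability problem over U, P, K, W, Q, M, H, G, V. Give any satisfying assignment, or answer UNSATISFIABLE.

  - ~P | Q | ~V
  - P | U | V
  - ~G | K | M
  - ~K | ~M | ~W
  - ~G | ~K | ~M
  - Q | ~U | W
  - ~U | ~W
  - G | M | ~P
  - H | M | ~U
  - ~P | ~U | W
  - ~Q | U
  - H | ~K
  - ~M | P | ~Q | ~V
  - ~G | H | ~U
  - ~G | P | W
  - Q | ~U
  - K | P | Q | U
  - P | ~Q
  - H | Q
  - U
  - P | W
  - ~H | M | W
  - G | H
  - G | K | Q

No satisfying assignment exists.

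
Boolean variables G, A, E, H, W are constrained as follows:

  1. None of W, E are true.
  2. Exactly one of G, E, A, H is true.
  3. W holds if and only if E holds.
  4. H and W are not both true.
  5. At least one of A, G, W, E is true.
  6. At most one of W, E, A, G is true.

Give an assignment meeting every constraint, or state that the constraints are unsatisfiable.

G = True, A = False, E = False, H = False, W = False

  (1) {W, E}: 0 true — none ✓
  (2) {G, E, A, H}: 1 true — exactly one ✓
  (3) W=F, E=F — same ✓
  (4) H=F, W=F — not both ✓
  (5) {A, G, W, E}: 1 true — at least one ✓
  (6) {W, E, A, G}: 1 true — at most one ✓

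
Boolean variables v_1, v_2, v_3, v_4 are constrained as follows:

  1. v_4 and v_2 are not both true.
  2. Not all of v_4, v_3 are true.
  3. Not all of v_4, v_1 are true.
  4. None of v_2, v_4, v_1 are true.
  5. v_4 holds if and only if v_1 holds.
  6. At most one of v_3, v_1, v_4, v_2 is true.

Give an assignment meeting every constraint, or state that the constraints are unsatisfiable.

v_1 = False; v_2 = False; v_3 = True; v_4 = False

  (1) v_4=F, v_2=F — not both ✓
  (2) {v_4, v_3}: 1/2 true — not all ✓
  (3) {v_4, v_1}: 0/2 true — not all ✓
  (4) {v_2, v_4, v_1}: 0 true — none ✓
  (5) v_4=F, v_1=F — same ✓
  (6) {v_3, v_1, v_4, v_2}: 1 true — at most one ✓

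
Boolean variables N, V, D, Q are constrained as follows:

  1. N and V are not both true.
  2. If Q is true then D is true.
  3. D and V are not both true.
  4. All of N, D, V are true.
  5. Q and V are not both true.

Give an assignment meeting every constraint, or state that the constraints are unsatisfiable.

Unsatisfiable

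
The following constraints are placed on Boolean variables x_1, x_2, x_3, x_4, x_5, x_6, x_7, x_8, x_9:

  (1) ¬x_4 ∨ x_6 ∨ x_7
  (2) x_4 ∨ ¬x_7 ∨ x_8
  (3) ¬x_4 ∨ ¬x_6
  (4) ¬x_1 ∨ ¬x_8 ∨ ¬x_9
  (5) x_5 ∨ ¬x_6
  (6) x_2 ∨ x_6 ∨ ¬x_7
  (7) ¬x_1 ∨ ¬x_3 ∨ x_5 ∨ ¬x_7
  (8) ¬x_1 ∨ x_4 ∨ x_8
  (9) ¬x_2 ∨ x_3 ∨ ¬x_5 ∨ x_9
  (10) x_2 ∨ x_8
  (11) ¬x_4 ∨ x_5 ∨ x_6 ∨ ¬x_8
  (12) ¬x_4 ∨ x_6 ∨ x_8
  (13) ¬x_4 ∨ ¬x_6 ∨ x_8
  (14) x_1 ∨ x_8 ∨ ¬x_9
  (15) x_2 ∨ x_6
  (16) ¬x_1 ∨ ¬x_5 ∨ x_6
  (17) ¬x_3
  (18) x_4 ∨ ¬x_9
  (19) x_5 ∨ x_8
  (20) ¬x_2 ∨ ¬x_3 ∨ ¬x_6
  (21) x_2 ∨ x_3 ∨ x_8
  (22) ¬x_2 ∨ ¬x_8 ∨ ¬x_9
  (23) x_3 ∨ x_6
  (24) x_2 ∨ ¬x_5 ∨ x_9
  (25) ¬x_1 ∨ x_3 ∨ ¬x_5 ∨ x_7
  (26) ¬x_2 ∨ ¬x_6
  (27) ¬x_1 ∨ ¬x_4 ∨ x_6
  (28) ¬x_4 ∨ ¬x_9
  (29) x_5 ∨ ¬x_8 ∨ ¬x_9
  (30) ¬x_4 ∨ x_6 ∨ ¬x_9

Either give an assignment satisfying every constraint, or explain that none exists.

Unsatisfiable

Case x_3 = True:
  Clause (¬x_3) is falsified — contradiction.
Case x_3 = False:
  (x_3 ∨ x_6) forces x_6 = True.
  (¬x_4 ∨ ¬x_6) forces x_4 = False.
  (x_5 ∨ ¬x_6) forces x_5 = True.
  (x_4 ∨ ¬x_9) forces x_9 = False.
  (¬x_2 ∨ x_3 ∨ ¬x_5 ∨ x_9) forces x_2 = False.
  Clause (x_2 ∨ ¬x_5 ∨ x_9) is falsified — contradiction.
Both cases fail, so the formula is unsatisfiable.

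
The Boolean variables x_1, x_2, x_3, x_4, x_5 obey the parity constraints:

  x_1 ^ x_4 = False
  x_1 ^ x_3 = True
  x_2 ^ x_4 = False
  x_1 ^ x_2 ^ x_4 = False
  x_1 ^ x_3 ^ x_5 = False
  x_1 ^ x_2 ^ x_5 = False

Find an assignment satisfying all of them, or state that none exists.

Unsatisfiable — no assignment works.

Adding constraints 1, 2, 3, 5, 6 mod 2: every variable appears an even number of times on the left, so the left side is 0.
But the right sides sum to 1 (mod 2). 0 ≠ 1 — the system is inconsistent.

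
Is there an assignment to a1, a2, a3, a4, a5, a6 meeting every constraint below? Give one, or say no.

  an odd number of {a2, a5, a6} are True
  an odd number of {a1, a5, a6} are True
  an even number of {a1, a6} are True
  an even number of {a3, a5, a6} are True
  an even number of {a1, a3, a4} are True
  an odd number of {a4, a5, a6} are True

a1 = True; a2 = True; a3 = False; a4 = True; a5 = True; a6 = True

{a2, a5, a6}: 3 true → odd ✓
{a1, a5, a6}: 3 true → odd ✓
{a1, a6}: 2 true → even ✓
{a3, a5, a6}: 2 true → even ✓
{a1, a3, a4}: 2 true → even ✓
{a4, a5, a6}: 3 true → odd ✓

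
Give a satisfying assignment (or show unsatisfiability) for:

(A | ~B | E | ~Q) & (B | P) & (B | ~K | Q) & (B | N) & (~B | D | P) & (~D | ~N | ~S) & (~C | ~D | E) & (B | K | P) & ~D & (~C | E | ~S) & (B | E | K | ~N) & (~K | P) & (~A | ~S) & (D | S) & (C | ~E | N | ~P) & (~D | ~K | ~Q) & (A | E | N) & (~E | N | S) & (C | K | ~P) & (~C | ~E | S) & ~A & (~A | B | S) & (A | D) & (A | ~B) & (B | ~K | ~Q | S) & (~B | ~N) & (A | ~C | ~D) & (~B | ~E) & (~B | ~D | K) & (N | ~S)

Unsatisfiable — no assignment works.

Case A = True:
  Clause (~A) is falsified — contradiction.
Case A = False:
  (~D) forces D = False.
  Clause (A | D) is falsified — contradiction.
Both cases fail, so the formula is unsatisfiable.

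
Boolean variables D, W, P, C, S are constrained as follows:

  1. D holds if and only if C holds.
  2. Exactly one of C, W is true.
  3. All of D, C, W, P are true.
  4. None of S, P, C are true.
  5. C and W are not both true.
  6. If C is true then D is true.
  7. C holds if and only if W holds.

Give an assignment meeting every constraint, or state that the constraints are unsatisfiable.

Unsatisfiable

Case P = True:
  Constraint (4) is violated (P=T) — contradiction.
Case P = False:
  Constraint (3) is violated (P=F) — contradiction.
Both cases fail — unsatisfiable.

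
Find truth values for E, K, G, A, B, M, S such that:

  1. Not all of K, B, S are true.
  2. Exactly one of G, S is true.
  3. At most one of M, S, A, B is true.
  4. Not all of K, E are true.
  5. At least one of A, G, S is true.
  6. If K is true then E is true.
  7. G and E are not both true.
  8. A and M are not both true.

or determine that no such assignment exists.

E=T, K=F, G=F, A=F, B=F, M=F, S=T

  (1) {K, B, S}: 1/3 true — not all ✓
  (2) {G, S}: 1 true — exactly one ✓
  (3) {M, S, A, B}: 1 true — at most one ✓
  (4) {K, E}: 1/2 true — not all ✓
  (5) {A, G, S}: 1 true — at least one ✓
  (6) K=F ⇒ E: vacuous ✓
  (7) G=F, E=T — not both ✓
  (8) A=F, M=F — not both ✓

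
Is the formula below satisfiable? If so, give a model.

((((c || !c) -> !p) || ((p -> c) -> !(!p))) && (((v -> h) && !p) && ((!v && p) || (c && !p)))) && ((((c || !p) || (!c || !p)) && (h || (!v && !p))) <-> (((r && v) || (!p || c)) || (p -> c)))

r: False, c: True, v: True, p: False, h: True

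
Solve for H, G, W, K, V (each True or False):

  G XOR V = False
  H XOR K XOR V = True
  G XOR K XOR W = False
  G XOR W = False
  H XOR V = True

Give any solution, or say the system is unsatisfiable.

H = False; G = True; W = True; K = False; V = True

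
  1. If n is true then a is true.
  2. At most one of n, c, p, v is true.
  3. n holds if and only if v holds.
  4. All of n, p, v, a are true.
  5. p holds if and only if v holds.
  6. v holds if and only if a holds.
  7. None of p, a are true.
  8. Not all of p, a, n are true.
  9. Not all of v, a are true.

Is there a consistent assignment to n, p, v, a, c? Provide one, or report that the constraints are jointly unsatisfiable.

Case p = True:
  Constraint (7) is violated (p=T) — contradiction.
Case p = False:
  Constraint (4) is violated (p=F) — contradiction.
Both cases fail — unsatisfiable.

UNSATISFIABLE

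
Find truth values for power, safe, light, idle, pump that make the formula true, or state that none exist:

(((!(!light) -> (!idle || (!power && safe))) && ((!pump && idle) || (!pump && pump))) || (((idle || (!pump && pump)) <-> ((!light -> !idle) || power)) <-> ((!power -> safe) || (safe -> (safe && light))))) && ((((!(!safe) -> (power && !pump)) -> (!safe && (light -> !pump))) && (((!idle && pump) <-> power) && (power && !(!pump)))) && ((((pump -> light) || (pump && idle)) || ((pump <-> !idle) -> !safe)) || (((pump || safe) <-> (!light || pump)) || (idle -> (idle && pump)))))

The formula is unsatisfiable.

Case pump = True: the formula simplifies to ((idle <-> ((!light -> !idle) || power)) <-> ((!power -> safe) || (safe -> (safe && light)))) && ((!safe -> (!safe && !light)) && ((!idle <-> power) && power)).
  power = True: simplifies to idle && ((!safe -> (!safe && !light)) && !idle).
    idle = True: the conjunct !idle is False.
    idle = False: the conjunct idle is False.
  power = False: the conjunct power is False.
Case pump = False: the conjunct !(!pump) becomes !(!False) = False.
Both cases fail — unsatisfiable.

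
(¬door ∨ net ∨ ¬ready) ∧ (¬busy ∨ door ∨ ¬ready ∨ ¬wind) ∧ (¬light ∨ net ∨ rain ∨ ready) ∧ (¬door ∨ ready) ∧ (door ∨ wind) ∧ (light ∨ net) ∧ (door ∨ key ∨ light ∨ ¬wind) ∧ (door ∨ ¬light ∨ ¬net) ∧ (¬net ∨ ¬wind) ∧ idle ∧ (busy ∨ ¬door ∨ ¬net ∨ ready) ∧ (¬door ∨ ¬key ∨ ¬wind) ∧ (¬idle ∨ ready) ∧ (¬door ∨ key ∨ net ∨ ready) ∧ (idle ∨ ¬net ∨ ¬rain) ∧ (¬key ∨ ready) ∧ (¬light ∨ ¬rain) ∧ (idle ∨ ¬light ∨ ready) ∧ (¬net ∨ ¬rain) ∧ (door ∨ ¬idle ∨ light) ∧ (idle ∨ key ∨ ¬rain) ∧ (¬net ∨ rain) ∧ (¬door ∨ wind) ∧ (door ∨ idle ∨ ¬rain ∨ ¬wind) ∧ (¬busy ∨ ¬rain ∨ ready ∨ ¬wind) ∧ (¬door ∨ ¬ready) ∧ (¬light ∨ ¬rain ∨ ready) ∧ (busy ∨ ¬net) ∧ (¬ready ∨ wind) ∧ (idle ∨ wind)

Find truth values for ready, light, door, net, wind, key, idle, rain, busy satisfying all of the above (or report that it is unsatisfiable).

Unit clause (idle) forces idle = True.
In (¬idle ∨ ready) only ready is left, so ready = True.
In (¬door ∨ ¬ready) only ¬door is left, so door = False.
In (¬ready ∨ wind) only wind is left, so wind = True.
In (¬busy ∨ door ∨ ¬ready ∨ ¬wind) only ¬busy is left, so busy = False.
In (¬net ∨ ¬wind) only ¬net is left, so net = False.
In (door ∨ ¬idle ∨ light) only light is left, so light = True.
In (¬light ∨ ¬rain) only ¬rain is left, so rain = False.
Set key = True.
All clauses satisfied.

ready = True, light = True, door = False, net = False, wind = True, key = True, idle = True, rain = False, busy = False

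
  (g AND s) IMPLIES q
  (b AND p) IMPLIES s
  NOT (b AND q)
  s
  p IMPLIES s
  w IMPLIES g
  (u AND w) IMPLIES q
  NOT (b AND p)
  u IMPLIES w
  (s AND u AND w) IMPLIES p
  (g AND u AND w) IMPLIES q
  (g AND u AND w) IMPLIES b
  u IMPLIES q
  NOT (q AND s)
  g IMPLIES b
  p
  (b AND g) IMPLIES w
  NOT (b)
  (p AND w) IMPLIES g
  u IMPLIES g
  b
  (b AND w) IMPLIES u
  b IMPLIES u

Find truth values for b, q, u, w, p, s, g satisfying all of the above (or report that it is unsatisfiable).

Case b = True:
  Clause (NOT b) is falsified — contradiction.
Case b = False:
  Clause (b) is falsified — contradiction.
Both cases fail, so the formula is unsatisfiable.

UNSATISFIABLE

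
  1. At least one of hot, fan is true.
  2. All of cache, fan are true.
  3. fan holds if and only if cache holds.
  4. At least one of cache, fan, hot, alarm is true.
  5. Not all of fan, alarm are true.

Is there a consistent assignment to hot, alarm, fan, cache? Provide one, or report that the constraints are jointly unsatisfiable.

hot: True; alarm: False; fan: True; cache: True

  (1) {hot, fan}: 2 true — at least one ✓
  (2) {cache, fan}: all 2 true ✓
  (3) fan=T, cache=T — same ✓
  (4) {cache, fan, hot, alarm}: 3 true — at least one ✓
  (5) {fan, alarm}: 1/2 true — not all ✓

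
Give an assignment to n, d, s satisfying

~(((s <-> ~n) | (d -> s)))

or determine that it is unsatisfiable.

n = False, d = True, s = False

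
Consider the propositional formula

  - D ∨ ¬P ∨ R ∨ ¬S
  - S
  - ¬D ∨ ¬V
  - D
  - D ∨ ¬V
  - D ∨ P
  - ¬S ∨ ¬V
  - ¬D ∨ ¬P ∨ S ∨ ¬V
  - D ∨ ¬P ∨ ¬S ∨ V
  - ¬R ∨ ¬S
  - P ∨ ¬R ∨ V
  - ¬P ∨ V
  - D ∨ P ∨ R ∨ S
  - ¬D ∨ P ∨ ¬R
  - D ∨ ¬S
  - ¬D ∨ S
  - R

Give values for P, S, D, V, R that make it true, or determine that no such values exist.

The formula is unsatisfiable.

Case R = True:
  (S) forces S = True.
  Clause (¬R ∨ ¬S) is falsified — contradiction.
Case R = False:
  Clause (R) is falsified — contradiction.
Both cases fail, so the formula is unsatisfiable.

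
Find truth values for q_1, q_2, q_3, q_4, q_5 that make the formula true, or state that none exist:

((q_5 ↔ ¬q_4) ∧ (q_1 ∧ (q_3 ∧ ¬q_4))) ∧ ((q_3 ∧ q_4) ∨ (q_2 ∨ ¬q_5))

q_1 = True, q_2 = True, q_3 = True, q_4 = False, q_5 = True

  (q_5 ↔ ¬q_4) ∧ (q_1 ∧ (q_3 ∧ ¬q_4)) = True
    q_5 ↔ ¬q_4 = True
      ¬q_4 = True
    q_1 ∧ (q_3 ∧ ¬q_4) = True
      q_3 ∧ ¬q_4 = True
        ¬q_4 = True
  (q_3 ∧ q_4) ∨ (q_2 ∨ ¬q_5) = True
    q_3 ∧ q_4 = False
    q_2 ∨ ¬q_5 = True
      ¬q_5 = False
Both conjuncts True, so the formula holds.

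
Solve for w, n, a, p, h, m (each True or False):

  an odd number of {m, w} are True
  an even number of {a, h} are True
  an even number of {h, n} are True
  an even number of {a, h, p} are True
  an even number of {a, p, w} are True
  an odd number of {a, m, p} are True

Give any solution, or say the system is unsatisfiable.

w = False; n = False; a = False; p = False; h = False; m = True

{m, w}: 1 true → odd ✓
{a, h}: 0 true → even ✓
{h, n}: 0 true → even ✓
{a, h, p}: 0 true → even ✓
{a, p, w}: 0 true → even ✓
{a, m, p}: 1 true → odd ✓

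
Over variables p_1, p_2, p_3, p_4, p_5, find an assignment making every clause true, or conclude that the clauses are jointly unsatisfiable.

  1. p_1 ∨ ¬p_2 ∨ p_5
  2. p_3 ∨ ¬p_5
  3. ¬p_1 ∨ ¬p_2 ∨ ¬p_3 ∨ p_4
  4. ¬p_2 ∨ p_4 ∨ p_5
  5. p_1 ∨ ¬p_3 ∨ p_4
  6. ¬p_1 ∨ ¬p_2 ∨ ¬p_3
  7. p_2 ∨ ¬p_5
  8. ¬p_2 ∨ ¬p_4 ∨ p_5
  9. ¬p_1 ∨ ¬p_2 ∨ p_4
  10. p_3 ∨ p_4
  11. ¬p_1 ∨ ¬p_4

Set p_1 = True.
  then (¬p_1 ∨ ¬p_4) forces p_4 = False.
  then (¬p_1 ∨ ¬p_2 ∨ p_4) forces p_2 = False.
  then (p_3 ∨ p_4) forces p_3 = True.
  then (p_2 ∨ ¬p_5) forces p_5 = False.
All clauses satisfied.

p_1 = True, p_2 = False, p_3 = True, p_4 = False, p_5 = False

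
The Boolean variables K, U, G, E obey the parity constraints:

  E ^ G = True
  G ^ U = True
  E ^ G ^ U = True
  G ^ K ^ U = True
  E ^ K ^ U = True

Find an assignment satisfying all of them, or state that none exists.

Adding constraints 1, 4, 5 mod 2: every variable appears an even number of times on the left, so the left side is 0.
But the right sides sum to 1 (mod 2). 0 ≠ 1 — the system is inconsistent.

No satisfying assignment exists.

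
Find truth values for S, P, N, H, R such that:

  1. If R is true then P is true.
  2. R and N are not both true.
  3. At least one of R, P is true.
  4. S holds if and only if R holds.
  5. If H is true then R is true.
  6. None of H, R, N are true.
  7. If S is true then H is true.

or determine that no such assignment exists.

S=F; P=T; N=F; H=F; R=F

  (1) R=F ⇒ P: vacuous ✓
  (2) R=F, N=F — not both ✓
  (3) {R, P}: 1 true — at least one ✓
  (4) S=F, R=F — same ✓
  (5) H=F ⇒ R: vacuous ✓
  (6) {H, R, N}: 0 true — none ✓
  (7) S=F ⇒ H: vacuous ✓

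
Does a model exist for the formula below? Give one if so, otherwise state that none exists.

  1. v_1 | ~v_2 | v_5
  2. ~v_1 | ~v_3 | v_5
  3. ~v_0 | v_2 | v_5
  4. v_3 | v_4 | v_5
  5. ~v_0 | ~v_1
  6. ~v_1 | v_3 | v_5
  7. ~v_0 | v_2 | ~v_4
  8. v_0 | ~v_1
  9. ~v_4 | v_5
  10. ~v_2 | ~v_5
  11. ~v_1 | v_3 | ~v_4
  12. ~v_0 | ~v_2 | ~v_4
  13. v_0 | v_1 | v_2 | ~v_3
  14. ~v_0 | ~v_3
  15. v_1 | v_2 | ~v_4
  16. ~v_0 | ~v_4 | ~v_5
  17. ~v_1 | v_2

Set v_0 = True.
  then (~v_0 | ~v_1) forces v_1 = False.
  then (~v_0 | ~v_3) forces v_3 = False.
Try v_2 = True:
  (v_1 | ~v_2 | v_5) forces v_5 = True.
  clause (~v_2 | ~v_5) is falsified — backtrack.
So v_2 = False.
  then (~v_0 | v_2 | v_5) forces v_5 = True.
  then (~v_0 | v_2 | ~v_4) forces v_4 = False.
All clauses satisfied.

v_0 = True, v_1 = False, v_2 = False, v_3 = False, v_4 = False, v_5 = True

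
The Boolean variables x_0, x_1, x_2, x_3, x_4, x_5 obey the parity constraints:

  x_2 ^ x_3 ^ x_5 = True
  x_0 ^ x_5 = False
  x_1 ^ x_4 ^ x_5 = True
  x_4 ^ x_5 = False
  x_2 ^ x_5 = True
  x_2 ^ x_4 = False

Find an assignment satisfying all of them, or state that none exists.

Adding constraints 4, 5, 6 mod 2: every variable appears an even number of times on the left, so the left side is 0.
But the right sides sum to 1 (mod 2). 0 ≠ 1 — the system is inconsistent.

Unsatisfiable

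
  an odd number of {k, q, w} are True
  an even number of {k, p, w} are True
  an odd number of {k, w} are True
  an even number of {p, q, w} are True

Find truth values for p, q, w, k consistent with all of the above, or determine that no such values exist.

p = True; q = False; w = True; k = False

{k, q, w}: 1 true → odd ✓
{k, p, w}: 2 true → even ✓
{k, w}: 1 true → odd ✓
{p, q, w}: 2 true → even ✓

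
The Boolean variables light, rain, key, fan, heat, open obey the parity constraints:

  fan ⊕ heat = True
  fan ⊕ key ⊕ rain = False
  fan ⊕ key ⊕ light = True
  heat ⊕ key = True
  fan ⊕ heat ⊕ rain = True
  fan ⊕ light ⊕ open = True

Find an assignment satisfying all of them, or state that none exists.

light = True, rain = False, key = True, fan = True, heat = False, open = True

fan ⊕ heat = T ⊕ F = True ✓
fan ⊕ key ⊕ rain = T ⊕ T ⊕ F = False ✓
fan ⊕ key ⊕ light = T ⊕ T ⊕ T = True ✓
heat ⊕ key = F ⊕ T = True ✓
fan ⊕ heat ⊕ rain = T ⊕ F ⊕ F = True ✓
fan ⊕ light ⊕ open = T ⊕ T ⊕ T = True ✓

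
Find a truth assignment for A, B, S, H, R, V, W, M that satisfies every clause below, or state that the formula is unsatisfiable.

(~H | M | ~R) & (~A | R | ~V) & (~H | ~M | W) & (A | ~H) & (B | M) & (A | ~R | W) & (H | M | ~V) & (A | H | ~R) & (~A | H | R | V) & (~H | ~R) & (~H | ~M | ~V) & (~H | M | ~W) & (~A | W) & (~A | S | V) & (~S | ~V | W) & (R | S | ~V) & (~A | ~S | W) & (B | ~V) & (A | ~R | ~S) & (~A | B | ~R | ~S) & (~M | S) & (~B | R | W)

A=T, B=T, S=T, H=F, R=T, V=T, W=T, M=T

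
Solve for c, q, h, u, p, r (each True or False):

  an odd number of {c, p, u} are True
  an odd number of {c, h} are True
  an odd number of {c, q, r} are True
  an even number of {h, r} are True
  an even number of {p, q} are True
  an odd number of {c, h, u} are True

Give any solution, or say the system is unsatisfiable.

c = True, q = False, h = False, u = False, p = False, r = False

{c, p, u}: 1 true → odd ✓
{c, h}: 1 true → odd ✓
{c, q, r}: 1 true → odd ✓
{h, r}: 0 true → even ✓
{p, q}: 0 true → even ✓
{c, h, u}: 1 true → odd ✓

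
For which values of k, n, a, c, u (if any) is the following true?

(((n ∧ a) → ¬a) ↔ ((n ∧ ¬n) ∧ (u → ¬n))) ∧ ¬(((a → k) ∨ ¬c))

k = False, n = True, a = True, c = True, u = True

  ((n ∧ a) → ¬a) ↔ ((n ∧ ¬n) ∧ (u → ¬n)) = True
    (n ∧ a) → ¬a = False
      n ∧ a = True
      ¬a = False
    (n ∧ ¬n) ∧ (u → ¬n) = False
      n ∧ ¬n = False
        ¬n = False
      u → ¬n = False
        ¬n = False
  ¬(((a → k) ∨ ¬c)) = True
    (a → k) ∨ ¬c = False
      a → k = False
      ¬c = False
Both conjuncts True, so the formula holds.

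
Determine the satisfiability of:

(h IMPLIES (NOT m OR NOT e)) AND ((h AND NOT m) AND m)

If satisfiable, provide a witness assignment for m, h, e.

UNSATISFIABLE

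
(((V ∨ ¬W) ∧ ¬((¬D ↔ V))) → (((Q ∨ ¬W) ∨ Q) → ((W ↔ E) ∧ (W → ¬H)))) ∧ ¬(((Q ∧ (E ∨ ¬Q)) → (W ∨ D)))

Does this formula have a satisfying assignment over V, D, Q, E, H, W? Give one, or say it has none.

V = True; D = False; Q = True; E = True; H = True; W = False

  ((V ∨ ¬W) ∧ ¬((¬D ↔ V))) → (((Q ∨ ¬W) ∨ Q) → ((W ↔ E) ∧ (W → ¬H))) = True
    (V ∨ ¬W) ∧ ¬((¬D ↔ V)) = False
      V ∨ ¬W = True
        ¬W = True
      ¬((¬D ↔ V)) = False
        ¬D ↔ V = True
          ¬D = True
    ((Q ∨ ¬W) ∨ Q) → ((W ↔ E) ∧ (W → ¬H)) = False
      (Q ∨ ¬W) ∨ Q = True
        Q ∨ ¬W = True
          ¬W = True
      (W ↔ E) ∧ (W → ¬H) = False
        W ↔ E = False
        W → ¬H = True
          ¬H = False
  ¬(((Q ∧ (E ∨ ¬Q)) → (W ∨ D))) = True
    (Q ∧ (E ∨ ¬Q)) → (W ∨ D) = False
      Q ∧ (E ∨ ¬Q) = True
        E ∨ ¬Q = True
          ¬Q = False
      W ∨ D = False
Both conjuncts True, so the formula holds.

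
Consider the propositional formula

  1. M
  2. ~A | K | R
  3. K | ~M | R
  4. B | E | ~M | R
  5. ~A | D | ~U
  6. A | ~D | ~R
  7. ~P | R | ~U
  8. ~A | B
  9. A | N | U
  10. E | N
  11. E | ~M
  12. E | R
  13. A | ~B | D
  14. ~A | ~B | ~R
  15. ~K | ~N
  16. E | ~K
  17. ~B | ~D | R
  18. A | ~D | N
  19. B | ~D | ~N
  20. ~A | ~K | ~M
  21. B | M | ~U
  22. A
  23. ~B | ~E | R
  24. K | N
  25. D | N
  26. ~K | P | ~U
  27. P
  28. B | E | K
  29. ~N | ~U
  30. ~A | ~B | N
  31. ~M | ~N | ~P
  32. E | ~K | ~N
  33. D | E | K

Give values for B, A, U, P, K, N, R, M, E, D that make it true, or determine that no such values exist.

Unsatisfiable — no assignment works.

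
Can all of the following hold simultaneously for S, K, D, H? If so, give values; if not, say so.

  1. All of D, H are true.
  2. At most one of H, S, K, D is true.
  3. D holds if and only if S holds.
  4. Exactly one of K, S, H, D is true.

Case D = True:
  (1) forces H = True.
  Constraint (2) is violated (H=T, D=T) — contradiction.
Case D = False:
  Constraint (1) is violated (D=F) — contradiction.
Both cases fail — unsatisfiable.

Unsatisfiable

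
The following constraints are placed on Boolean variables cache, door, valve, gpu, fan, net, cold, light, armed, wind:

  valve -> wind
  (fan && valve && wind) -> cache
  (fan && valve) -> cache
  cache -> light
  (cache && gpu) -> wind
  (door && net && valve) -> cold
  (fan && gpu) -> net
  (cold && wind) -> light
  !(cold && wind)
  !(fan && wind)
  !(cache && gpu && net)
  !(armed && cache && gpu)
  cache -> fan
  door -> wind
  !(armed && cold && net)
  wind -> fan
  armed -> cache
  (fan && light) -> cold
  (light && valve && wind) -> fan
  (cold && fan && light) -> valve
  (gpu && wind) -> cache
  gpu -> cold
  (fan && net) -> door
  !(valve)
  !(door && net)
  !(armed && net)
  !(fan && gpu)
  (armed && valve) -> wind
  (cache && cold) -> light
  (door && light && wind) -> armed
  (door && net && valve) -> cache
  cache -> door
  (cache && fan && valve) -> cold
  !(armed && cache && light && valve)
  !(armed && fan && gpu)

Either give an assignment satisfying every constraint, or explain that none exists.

cache: False, door: False, valve: False, gpu: False, fan: False, net: True, cold: True, light: False, armed: False, wind: False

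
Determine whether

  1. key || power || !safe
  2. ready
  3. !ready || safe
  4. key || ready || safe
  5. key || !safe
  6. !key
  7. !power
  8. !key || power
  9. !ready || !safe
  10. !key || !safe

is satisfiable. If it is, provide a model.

Unsatisfiable

Case ready = True:
  (!ready || safe) forces safe = True.
  Clause (!ready || !safe) is falsified — contradiction.
Case ready = False:
  Clause (ready) is falsified — contradiction.
Both cases fail, so the formula is unsatisfiable.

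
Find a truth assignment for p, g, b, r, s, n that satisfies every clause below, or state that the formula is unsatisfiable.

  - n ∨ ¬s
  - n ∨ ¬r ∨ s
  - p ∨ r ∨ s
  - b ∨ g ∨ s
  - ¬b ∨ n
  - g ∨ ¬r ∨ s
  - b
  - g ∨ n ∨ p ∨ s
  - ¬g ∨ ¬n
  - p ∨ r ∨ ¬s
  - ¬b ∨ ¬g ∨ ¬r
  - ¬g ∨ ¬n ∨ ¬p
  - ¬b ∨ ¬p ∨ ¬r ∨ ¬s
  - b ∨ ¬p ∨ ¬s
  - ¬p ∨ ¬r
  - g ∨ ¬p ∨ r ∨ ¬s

Unit clause (b) forces b = True.
In (¬b ∨ n) only n is left, so n = True.
In (¬g ∨ ¬n) only ¬g is left, so g = False.
Set p = True.
  then (¬p ∨ ¬r) forces r = False.
  then (g ∨ ¬p ∨ r ∨ ¬s) forces s = False.
All clauses satisfied.

p = True, g = False, b = True, r = False, s = False, n = True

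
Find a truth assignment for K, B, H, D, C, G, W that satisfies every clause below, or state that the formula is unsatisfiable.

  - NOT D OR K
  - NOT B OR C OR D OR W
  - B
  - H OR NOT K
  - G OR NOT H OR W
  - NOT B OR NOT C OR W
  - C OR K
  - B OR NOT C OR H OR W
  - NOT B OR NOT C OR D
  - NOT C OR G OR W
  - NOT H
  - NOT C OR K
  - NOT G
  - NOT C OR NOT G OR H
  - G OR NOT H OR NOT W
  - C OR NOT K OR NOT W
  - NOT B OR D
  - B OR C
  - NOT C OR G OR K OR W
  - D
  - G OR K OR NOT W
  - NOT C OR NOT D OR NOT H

Case K = True:
  (B) forces B = True.
  (H OR NOT K) forces H = True.
  Clause (NOT H) is falsified — contradiction.
Case K = False:
  (NOT D OR K) forces D = False.
  Clause (D) is falsified — contradiction.
Both cases fail, so the formula is unsatisfiable.

Unsatisfiable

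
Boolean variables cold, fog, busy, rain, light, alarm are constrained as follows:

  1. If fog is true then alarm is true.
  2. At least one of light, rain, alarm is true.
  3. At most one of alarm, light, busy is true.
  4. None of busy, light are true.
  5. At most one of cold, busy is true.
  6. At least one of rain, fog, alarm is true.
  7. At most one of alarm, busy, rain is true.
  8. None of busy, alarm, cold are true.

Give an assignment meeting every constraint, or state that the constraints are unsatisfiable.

cold = False, fog = False, busy = False, rain = True, light = False, alarm = False

  (1) fog=F ⇒ alarm: vacuous ✓
  (2) {light, rain, alarm}: 1 true — at least one ✓
  (3) {alarm, light, busy}: 0 true — at most one ✓
  (4) {busy, light}: 0 true — none ✓
  (5) {cold, busy}: 0 true — at most one ✓
  (6) {rain, fog, alarm}: 1 true — at least one ✓
  (7) {alarm, busy, rain}: 1 true — at most one ✓
  (8) {busy, alarm, cold}: 0 true — none ✓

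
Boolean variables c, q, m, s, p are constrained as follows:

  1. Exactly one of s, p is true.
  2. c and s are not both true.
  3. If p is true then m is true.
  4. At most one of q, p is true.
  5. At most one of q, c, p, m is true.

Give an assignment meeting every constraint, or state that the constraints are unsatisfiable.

c = False, q = False, m = False, s = True, p = False

  (1) {s, p}: 1 true — exactly one ✓
  (2) c=F, s=T — not both ✓
  (3) p=F ⇒ m: vacuous ✓
  (4) {q, p}: 0 true — at most one ✓
  (5) {q, c, p, m}: 0 true — at most one ✓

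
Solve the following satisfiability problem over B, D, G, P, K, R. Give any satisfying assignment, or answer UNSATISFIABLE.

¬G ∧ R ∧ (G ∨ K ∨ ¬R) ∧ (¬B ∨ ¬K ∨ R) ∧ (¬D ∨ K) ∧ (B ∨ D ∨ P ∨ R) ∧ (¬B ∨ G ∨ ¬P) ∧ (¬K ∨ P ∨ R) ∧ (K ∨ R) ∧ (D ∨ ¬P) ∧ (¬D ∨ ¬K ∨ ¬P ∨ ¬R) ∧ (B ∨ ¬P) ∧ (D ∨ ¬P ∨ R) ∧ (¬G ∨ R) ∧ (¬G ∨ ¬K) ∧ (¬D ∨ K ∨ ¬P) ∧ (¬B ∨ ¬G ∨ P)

Unit clause (¬G) forces G = False.
Unit clause (R) forces R = True.
In (G ∨ K ∨ ¬R) only K is left, so K = True.
Set B = False.
  then (B ∨ ¬P) forces P = False.
Set D = True.
All clauses satisfied.

B = False; D = True; G = False; P = False; K = True; R = True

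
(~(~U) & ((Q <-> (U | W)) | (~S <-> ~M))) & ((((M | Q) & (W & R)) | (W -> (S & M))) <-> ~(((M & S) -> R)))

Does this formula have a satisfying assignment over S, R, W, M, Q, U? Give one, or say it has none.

S = True; R = False; W = True; M = True; Q = False; U = True

  ~(~U) & ((Q <-> (U | W)) | (~S <-> ~M)) = True
    ~(~U) = True
      ~U = False
    (Q <-> (U | W)) | (~S <-> ~M) = True
      Q <-> (U | W) = False
        U | W = True
      ~S <-> ~M = True
        ~S = False
        ~M = False
  (((M | Q) & (W & R)) | (W -> (S & M))) <-> ~(((M & S) -> R)) = True
    ((M | Q) & (W & R)) | (W -> (S & M)) = True
      (M | Q) & (W & R) = False
        M | Q = True
        W & R = False
      W -> (S & M) = True
        S & M = True
    ~(((M & S) -> R)) = True
      (M & S) -> R = False
        M & S = True
Both conjuncts True, so the formula holds.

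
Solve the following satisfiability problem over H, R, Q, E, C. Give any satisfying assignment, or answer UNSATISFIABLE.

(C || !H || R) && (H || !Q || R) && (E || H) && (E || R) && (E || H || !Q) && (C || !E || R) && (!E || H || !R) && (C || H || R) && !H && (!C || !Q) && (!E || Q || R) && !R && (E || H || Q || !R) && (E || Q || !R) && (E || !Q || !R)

Unsatisfiable

Case H = True:
  Clause (!H) is falsified — contradiction.
Case H = False:
  (E || H) forces E = True.
  (!E || H || !R) forces R = False.
  (H || !Q || R) forces Q = False.
  Clause (!E || Q || R) is falsified — contradiction.
Both cases fail, so the formula is unsatisfiable.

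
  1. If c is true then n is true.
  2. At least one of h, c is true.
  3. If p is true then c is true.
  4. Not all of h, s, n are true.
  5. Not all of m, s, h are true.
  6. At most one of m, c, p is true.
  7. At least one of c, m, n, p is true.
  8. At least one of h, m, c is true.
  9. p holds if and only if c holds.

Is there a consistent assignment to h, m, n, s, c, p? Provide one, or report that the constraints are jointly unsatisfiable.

h: True, m: True, n: False, s: False, c: False, p: False

  (1) c=F ⇒ n: vacuous ✓
  (2) {h, c}: 1 true — at least one ✓
  (3) p=F ⇒ c: vacuous ✓
  (4) {h, s, n}: 1/3 true — not all ✓
  (5) {m, s, h}: 2/3 true — not all ✓
  (6) {m, c, p}: 1 true — at most one ✓
  (7) {c, m, n, p}: 1 true — at least one ✓
  (8) {h, m, c}: 2 true — at least one ✓
  (9) p=F, c=F — same ✓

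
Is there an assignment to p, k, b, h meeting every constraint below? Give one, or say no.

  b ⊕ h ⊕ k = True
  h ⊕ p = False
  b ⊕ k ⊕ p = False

Adding constraints 1, 2, 3 mod 2: every variable appears an even number of times on the left, so the left side is 0.
But the right sides sum to 1 (mod 2). 0 ≠ 1 — the system is inconsistent.

Unsatisfiable — no assignment works.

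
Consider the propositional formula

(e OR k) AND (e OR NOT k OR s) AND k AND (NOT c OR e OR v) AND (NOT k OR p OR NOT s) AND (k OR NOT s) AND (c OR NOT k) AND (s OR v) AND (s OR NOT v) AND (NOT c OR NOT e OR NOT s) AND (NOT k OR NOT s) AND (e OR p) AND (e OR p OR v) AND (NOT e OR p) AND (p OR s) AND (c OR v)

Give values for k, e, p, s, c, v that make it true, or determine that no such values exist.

Case k = True:
  (c OR NOT k) forces c = True.
  (NOT k OR NOT s) forces s = False.
  (e OR NOT k OR s) forces e = True.
  (s OR v) forces v = True.
  Clause (s OR NOT v) is falsified — contradiction.
Case k = False:
  Clause (k) is falsified — contradiction.
Both cases fail, so the formula is unsatisfiable.

UNSATISFIABLE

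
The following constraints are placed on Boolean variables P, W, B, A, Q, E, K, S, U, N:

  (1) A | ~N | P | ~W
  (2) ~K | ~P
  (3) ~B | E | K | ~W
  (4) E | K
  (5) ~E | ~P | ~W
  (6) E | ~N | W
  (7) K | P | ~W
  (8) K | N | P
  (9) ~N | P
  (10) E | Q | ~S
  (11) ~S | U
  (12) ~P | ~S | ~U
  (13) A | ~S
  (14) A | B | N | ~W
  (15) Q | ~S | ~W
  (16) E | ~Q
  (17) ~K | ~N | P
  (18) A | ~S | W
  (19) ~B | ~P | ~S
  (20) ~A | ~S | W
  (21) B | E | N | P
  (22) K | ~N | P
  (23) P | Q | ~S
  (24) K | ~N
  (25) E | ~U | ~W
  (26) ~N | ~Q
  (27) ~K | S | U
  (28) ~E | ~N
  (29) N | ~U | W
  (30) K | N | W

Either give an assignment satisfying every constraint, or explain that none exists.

P = False, W = True, B = False, A = True, Q = True, E = True, K = True, S = False, U = True, N = False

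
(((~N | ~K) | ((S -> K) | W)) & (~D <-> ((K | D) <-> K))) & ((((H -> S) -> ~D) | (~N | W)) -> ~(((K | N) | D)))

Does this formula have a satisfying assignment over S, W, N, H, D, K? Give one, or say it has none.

S = True, W = False, N = True, H = False, D = True, K = False

  ((~N | ~K) | ((S -> K) | W)) & (~D <-> ((K | D) <-> K)) = True
    (~N | ~K) | ((S -> K) | W) = True
      ~N | ~K = True
        ~N = False
        ~K = True
      (S -> K) | W = False
        S -> K = False
    ~D <-> ((K | D) <-> K) = True
      ~D = False
      (K | D) <-> K = False
        K | D = True
  (((H -> S) -> ~D) | (~N | W)) -> ~(((K | N) | D)) = True
    ((H -> S) -> ~D) | (~N | W) = False
      (H -> S) -> ~D = False
        H -> S = True
        ~D = False
      ~N | W = False
        ~N = False
    ~(((K | N) | D)) = False
      (K | N) | D = True
        K | N = True
Both conjuncts True, so the formula holds.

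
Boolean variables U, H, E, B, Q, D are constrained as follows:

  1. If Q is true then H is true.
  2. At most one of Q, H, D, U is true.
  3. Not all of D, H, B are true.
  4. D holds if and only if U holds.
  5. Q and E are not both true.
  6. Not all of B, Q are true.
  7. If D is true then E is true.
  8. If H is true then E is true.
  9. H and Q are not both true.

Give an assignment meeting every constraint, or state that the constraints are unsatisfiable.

U: False, H: False, E: False, B: True, Q: False, D: False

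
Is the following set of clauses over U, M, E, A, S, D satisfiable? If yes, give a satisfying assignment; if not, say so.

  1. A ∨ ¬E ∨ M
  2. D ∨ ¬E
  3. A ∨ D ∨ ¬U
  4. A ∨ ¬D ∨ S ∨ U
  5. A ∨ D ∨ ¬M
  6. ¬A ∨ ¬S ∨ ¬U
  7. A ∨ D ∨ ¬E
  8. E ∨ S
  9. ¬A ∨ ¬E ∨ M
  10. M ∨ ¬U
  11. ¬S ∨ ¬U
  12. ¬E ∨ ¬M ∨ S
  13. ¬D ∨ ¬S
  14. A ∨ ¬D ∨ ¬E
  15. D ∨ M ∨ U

Set U = False.
Try M = False:
  (D ∨ M ∨ U) forces D = True.
  (¬D ∨ ¬S) forces S = False.
  (A ∨ ¬D ∨ S ∨ U) forces A = True.
  (E ∨ S) forces E = True.
  clause (¬A ∨ ¬E ∨ M) is falsified — backtrack.
So M = True.
Try E = True:
  (D ∨ ¬E) forces D = True.
  (¬E ∨ ¬M ∨ S) forces S = True.
  clause (¬D ∨ ¬S) is falsified — backtrack.
So E = False.
  then (E ∨ S) forces S = True.
  then (¬D ∨ ¬S) forces D = False.
  then (A ∨ D ∨ ¬M) forces A = True.
All clauses satisfied.

U: False; M: True; E: False; A: True; S: True; D: False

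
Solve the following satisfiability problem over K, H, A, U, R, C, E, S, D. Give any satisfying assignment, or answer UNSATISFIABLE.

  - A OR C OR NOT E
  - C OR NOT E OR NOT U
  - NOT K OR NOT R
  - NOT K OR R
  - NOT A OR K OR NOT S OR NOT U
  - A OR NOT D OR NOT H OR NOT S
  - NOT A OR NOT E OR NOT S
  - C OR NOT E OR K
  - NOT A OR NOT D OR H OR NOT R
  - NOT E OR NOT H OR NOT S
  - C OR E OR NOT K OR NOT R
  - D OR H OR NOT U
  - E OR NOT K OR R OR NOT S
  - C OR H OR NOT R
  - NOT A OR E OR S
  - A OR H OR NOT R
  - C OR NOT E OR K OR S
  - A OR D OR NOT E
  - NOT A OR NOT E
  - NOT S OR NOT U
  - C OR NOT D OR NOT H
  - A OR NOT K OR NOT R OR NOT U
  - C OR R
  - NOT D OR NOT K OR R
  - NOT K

K = False, H = False, A = True, U = False, R = False, C = True, E = False, S = True, D = False

Unit clause (NOT K) forces K = False.
Set H = False.
Set A = True.
  then (NOT A OR NOT E) forces E = False.
  then (NOT A OR E OR S) forces S = True.
  then (NOT S OR NOT U) forces U = False.
Set R = False.
  then (C OR R) forces C = True.
Set D = False.
All clauses satisfied.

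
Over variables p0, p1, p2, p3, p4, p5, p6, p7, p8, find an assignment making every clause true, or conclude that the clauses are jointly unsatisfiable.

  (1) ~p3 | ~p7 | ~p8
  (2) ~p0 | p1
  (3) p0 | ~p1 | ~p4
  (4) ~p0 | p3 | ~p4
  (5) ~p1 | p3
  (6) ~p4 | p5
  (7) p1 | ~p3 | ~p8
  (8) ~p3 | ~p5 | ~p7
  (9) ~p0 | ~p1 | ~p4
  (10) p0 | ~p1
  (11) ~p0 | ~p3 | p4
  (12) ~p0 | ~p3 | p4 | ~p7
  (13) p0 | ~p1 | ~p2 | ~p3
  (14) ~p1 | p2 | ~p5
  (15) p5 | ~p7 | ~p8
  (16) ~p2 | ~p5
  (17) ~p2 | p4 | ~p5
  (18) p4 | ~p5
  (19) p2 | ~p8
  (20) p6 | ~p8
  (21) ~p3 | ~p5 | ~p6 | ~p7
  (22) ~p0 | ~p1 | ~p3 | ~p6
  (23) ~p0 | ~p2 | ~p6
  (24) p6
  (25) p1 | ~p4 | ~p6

Unit clause (p6) forces p6 = True.
Try p0 = True:
  (~p0 | p1) forces p1 = True.
  (~p1 | p3) forces p3 = True.
  clause (~p0 | ~p1 | ~p3 | ~p6) is falsified — backtrack.
So p0 = False.
  then (p0 | ~p1) forces p1 = False.
  then (p1 | ~p4 | ~p6) forces p4 = False.
  then (p4 | ~p5) forces p5 = False.
Set p2 = False.
  then (p2 | ~p8) forces p8 = False.
Set p3 = True.
Set p7 = True.
All clauses satisfied.

p0=F; p1=F; p2=F; p3=T; p4=F; p5=F; p6=T; p7=T; p8=F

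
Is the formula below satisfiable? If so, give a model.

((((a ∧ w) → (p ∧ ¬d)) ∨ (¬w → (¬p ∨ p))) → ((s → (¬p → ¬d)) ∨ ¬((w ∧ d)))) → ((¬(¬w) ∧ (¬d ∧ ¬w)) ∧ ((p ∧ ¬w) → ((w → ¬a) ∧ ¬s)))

d: True; s: True; a: False; w: True; p: False

  ((((a ∧ w) → (p ∧ ¬d)) ∨ (¬w → (¬p ∨ p))) → ((s → (¬p → ¬d)) ∨ ¬((w ∧ d)))) → ((¬(¬w) ∧ (¬d ∧ ¬w)) ∧ ((p ∧ ¬w) → ((w → ¬a) ∧ ¬s))) = True
    (((a ∧ w) → (p ∧ ¬d)) ∨ (¬w → (¬p ∨ p))) → ((s → (¬p → ¬d)) ∨ ¬((w ∧ d))) = False
      ((a ∧ w) → (p ∧ ¬d)) ∨ (¬w → (¬p ∨ p)) = True
        (a ∧ w) → (p ∧ ¬d) = True
          a ∧ w = False
          p ∧ ¬d = False
            ¬d = False
        ¬w → (¬p ∨ p) = True
          ¬w = False
          ¬p ∨ p = True
            ¬p = True
      (s → (¬p → ¬d)) ∨ ¬((w ∧ d)) = False
        s → (¬p → ¬d) = False
          ¬p → ¬d = False
            ¬p = True
            ¬d = False
        ¬((w ∧ d)) = False
          w ∧ d = True
    (¬(¬w) ∧ (¬d ∧ ¬w)) ∧ ((p ∧ ¬w) → ((w → ¬a) ∧ ¬s)) = False
      ¬(¬w) ∧ (¬d ∧ ¬w) = False
        ¬(¬w) = True
          ¬w = False
        ¬d ∧ ¬w = False
          ¬d = False
          ¬w = False
      (p ∧ ¬w) → ((w → ¬a) ∧ ¬s) = True
        p ∧ ¬w = False
          ¬w = False
        (w → ¬a) ∧ ¬s = False
          w → ¬a = True
            ¬a = True
          ¬s = False
The formula evaluates to True.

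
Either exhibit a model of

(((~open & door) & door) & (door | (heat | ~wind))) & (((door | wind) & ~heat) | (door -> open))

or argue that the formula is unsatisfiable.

open: False, wind: True, door: True, heat: False

  ((~open & door) & door) & (door | (heat | ~wind)) = True
    (~open & door) & door = True
      ~open & door = True
        ~open = True
    door | (heat | ~wind) = True
      heat | ~wind = False
        ~wind = False
  ((door | wind) & ~heat) | (door -> open) = True
    (door | wind) & ~heat = True
      door | wind = True
      ~heat = True
    door -> open = False
Both conjuncts True, so the formula holds.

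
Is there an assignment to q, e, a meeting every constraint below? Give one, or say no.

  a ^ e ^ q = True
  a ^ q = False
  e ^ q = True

q=F, e=T, a=F

a ^ e ^ q = F ^ T ^ F = True ✓
a ^ q = F ^ F = False ✓
e ^ q = T ^ F = True ✓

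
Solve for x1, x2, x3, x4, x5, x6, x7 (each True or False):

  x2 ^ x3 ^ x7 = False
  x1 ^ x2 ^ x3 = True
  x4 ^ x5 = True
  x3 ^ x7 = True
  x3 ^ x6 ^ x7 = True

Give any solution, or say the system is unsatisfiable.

x1=F; x2=T; x3=F; x4=F; x5=T; x6=F; x7=T

x2 ^ x3 ^ x7 = T ^ F ^ T = False ✓
x1 ^ x2 ^ x3 = F ^ T ^ F = True ✓
x4 ^ x5 = F ^ T = True ✓
x3 ^ x7 = F ^ T = True ✓
x3 ^ x6 ^ x7 = F ^ F ^ T = True ✓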